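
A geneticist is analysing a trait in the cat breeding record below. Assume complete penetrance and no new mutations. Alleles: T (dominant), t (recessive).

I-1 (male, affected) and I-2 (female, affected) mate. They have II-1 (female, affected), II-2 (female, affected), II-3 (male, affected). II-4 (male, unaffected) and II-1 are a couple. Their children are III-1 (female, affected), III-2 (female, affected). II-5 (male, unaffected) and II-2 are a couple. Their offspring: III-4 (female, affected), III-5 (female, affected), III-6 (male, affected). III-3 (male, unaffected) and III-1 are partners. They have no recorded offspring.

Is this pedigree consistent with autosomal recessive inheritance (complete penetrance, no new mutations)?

Yes

A consistent assignment under autosomal recessive exists: I-1 tt, I-2 tt, II-1 tt, II-2 tt, II-3 tt, II-4 Tt, II-5 Tt, III-1 tt, III-2 tt, III-3 TT, III-4 tt, III-5 tt, III-6 tt.
In this assignment every recorded phenotype matches its genotype and every non-founder's genotype is obtainable from its parents' genotypes, so the pedigree is consistent.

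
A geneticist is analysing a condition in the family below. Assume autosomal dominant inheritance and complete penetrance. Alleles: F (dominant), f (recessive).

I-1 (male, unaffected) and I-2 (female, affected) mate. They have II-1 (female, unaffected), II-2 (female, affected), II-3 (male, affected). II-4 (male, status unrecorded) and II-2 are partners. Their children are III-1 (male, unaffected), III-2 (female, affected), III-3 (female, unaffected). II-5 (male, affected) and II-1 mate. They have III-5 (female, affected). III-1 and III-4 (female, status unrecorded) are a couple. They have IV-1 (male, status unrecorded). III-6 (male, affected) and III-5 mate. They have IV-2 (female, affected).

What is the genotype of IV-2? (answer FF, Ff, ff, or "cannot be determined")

cannot be determined

IV-2's phenotype allows FF or Ff, and no parent or child forces a single allele at both positions; consistent genotype assignments exist with IV-2 as FF or Ff.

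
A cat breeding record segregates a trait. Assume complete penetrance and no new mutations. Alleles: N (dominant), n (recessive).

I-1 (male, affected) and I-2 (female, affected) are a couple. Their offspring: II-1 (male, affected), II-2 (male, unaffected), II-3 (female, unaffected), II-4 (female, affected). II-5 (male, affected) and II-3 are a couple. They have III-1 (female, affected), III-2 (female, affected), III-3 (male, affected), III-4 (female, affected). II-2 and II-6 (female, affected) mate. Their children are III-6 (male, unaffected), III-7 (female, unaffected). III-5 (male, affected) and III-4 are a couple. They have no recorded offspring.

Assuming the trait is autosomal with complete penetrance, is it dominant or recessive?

I-1 and I-2 are both affected yet have an unaffected child II-2. Under a recessive model two affected parents are homozygous and every child would be affected, so the trait cannot be recessive.

dominant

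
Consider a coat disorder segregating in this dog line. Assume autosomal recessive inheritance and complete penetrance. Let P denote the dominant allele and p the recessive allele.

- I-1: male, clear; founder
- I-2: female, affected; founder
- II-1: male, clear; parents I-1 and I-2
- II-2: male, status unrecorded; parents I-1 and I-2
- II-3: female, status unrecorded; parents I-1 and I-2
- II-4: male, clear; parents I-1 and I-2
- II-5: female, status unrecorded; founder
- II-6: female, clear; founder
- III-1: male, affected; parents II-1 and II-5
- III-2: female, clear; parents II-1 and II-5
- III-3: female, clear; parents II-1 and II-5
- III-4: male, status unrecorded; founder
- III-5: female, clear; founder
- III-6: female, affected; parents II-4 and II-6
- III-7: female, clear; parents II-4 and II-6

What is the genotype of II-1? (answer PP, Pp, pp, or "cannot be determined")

From phenotype alone, II-1 is PP or Pp.
II-1 is clear so carries P and received p from I-2 (pp), so II-1 is Pp.

Pp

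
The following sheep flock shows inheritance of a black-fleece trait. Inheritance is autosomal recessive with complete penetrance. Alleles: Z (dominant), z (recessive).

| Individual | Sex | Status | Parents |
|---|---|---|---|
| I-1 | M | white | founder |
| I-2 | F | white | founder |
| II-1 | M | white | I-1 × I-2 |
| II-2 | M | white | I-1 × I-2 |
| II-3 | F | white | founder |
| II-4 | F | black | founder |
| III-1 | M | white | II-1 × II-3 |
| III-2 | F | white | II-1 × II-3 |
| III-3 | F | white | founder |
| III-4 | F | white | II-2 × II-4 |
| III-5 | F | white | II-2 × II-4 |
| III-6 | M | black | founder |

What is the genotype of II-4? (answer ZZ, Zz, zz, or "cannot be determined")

II-4 is black, so II-4 is zz.

zz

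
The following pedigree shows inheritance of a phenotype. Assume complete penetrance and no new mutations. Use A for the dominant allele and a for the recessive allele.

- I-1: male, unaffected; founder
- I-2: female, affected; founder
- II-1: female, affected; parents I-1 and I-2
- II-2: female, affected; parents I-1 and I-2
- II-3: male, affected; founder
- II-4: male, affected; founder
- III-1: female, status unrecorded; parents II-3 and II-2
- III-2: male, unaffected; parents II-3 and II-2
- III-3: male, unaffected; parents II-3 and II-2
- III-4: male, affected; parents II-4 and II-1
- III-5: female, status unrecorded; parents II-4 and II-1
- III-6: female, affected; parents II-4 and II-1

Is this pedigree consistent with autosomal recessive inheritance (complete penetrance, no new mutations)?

No

Under autosomal recessive, III-2 (unaffected, male) cannot arise from II-3 (affected) × II-2 (affected).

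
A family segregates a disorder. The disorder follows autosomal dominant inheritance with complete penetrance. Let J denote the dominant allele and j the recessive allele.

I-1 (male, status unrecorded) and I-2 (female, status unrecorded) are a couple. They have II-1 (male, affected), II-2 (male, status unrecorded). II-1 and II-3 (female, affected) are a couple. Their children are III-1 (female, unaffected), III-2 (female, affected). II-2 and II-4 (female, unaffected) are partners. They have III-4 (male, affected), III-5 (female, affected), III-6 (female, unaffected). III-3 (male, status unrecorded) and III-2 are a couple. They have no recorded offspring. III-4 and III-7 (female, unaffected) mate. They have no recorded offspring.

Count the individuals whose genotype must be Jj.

5

Obligate heterozygotes: II-1 is affected so carries J and passed j to III-1 (jj), so II-1 is Jj; II-2 passed J to III-4 (Jj, whose j came from II-4) and passed j to III-6 (jj), so II-2 is Jj; II-3 is affected so carries J and passed j to III-1 (jj), so II-3 is Jj; III-4 is affected so carries J and received j from II-4 (jj), so III-4 is Jj; III-5 is affected so carries J and received j from II-4 (jj), so III-5 is Jj.
Every other individual is either homozygous by phenotype or has at least one consistent homozygous assignment, so the count is 5.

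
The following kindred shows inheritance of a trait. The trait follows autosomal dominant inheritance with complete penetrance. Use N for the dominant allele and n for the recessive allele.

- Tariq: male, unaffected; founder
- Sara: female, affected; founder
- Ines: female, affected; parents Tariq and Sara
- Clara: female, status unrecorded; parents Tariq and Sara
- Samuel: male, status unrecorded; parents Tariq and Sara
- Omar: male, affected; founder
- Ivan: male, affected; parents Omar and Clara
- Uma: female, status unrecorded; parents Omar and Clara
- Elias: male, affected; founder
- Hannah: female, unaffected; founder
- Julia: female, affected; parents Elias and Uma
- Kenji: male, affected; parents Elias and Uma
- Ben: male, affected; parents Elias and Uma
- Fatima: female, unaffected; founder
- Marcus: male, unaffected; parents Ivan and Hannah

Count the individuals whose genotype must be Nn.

2

Obligate heterozygotes: Ines is affected so carries N and received n from Tariq (nn), so Ines is Nn; Ivan is affected so carries N and passed n to Marcus (nn), so Ivan is Nn.
Every other individual is either homozygous by phenotype or has at least one consistent homozygous assignment, so the count is 2.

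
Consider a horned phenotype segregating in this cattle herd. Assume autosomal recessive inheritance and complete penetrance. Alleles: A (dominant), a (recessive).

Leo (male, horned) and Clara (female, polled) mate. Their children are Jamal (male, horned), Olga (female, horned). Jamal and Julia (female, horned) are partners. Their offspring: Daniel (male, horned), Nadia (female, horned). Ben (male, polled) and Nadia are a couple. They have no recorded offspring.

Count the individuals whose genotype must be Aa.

1

Obligate heterozygotes: Clara is polled so carries A and passed a to Jamal (aa), so Clara is Aa.
Every other individual is either homozygous by phenotype or has at least one consistent homozygous assignment, so the count is 1.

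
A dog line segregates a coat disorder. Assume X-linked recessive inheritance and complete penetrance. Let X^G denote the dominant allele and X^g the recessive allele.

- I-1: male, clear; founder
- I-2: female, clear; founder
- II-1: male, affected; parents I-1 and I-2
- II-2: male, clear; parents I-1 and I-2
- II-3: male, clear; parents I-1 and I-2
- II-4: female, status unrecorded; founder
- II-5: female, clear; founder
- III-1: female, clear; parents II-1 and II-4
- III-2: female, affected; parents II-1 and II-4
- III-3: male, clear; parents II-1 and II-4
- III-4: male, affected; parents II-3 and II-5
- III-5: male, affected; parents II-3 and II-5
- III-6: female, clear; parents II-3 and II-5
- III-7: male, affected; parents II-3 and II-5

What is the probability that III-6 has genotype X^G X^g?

1/2

II-3 is clear, so II-3 is X^G Y.
II-5 is clear so carries G and passed g to III-4 (X^g Y), so II-5 is X^G X^g.
Their cross gives offspring ratios 1/2 X^G X^G : 1/2 X^G X^g. Conditioning on III-6 being clear, P(X^G X^g) = 1/2 / 1 = 1/2.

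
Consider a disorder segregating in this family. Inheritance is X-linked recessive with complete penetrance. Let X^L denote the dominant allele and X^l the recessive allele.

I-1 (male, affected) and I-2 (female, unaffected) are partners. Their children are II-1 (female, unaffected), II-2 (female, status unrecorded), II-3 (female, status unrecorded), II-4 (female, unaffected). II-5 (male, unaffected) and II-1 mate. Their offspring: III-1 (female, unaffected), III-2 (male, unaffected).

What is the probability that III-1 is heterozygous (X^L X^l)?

1/2

II-5 is unaffected, so II-5 is X^L Y.
II-1 is unaffected so carries L and received l from I-1 (X^l Y), so II-1 is X^L X^l.
Their cross gives offspring ratios 1/2 X^L X^L : 1/2 X^L X^l. Conditioning on III-1 being unaffected, P(X^L X^l) = 1/2 / 1 = 1/2.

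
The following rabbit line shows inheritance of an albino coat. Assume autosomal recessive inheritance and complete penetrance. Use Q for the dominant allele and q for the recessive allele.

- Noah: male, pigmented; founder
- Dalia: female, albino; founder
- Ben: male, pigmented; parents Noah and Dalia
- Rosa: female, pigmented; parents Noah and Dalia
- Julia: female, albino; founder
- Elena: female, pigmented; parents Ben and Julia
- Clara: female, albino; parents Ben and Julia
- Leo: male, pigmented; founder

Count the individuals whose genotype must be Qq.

Obligate heterozygotes: Ben is pigmented so carries Q and received q from Dalia (qq), so Ben is Qq; Rosa is pigmented so carries Q and received q from Dalia (qq), so Rosa is Qq; Elena is pigmented so carries Q and received q from Julia (qq), so Elena is Qq.
Every other individual is either homozygous by phenotype or has at least one consistent homozygous assignment, so the count is 3.

3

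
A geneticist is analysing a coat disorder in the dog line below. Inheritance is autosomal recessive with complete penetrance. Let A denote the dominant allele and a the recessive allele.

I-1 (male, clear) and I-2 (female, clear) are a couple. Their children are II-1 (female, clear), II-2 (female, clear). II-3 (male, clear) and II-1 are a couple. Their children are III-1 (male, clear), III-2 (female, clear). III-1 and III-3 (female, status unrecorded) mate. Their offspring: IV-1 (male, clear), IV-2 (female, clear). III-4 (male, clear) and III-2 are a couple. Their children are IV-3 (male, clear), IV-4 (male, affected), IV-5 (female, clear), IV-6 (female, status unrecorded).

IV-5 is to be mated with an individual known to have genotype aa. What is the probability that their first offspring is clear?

III-4 is clear so carries A and passed a to IV-4 (aa), so III-4 is Aa.
III-2 is clear so carries A and passed a to IV-4 (aa), so III-2 is Aa.
IV-5 is a clear offspring of III-4 (Aa) × III-2 (Aa), whose cross gives 1/4 AA : 1/2 Aa : 1/4 aa; conditioning on being clear, IV-5 is AA with probability 1/3, Aa with probability 2/3.
Summing over parental genotype combinations, P(offspring is clear) = 1/3·1 + 2/3·1/2 = 2/3.

2/3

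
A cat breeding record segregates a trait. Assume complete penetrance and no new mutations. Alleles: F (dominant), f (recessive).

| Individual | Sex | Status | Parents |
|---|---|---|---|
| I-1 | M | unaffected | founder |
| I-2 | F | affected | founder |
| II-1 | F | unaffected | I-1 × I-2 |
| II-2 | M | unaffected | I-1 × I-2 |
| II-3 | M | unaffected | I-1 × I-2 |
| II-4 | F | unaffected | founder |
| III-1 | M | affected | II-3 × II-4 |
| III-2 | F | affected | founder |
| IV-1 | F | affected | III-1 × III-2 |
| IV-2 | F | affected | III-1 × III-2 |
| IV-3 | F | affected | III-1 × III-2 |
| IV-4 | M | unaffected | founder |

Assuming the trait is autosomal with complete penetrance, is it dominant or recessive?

II-3 and II-4 are both unaffected yet have an affected child III-1. Under dominance, an affected child requires at least one affected parent, so the trait cannot be dominant.

recessive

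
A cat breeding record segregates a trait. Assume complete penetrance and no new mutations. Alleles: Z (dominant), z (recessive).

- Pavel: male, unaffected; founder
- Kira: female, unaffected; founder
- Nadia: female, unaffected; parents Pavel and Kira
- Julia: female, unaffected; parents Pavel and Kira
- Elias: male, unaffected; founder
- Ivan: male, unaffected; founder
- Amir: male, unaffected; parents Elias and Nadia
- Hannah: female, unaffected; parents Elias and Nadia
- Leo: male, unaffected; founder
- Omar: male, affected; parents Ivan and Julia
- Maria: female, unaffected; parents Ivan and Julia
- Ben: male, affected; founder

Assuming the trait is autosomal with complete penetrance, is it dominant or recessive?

Ivan and Julia are both unaffected yet have an affected child Omar. Under dominance, an affected child requires at least one affected parent, so the trait cannot be dominant.

recessive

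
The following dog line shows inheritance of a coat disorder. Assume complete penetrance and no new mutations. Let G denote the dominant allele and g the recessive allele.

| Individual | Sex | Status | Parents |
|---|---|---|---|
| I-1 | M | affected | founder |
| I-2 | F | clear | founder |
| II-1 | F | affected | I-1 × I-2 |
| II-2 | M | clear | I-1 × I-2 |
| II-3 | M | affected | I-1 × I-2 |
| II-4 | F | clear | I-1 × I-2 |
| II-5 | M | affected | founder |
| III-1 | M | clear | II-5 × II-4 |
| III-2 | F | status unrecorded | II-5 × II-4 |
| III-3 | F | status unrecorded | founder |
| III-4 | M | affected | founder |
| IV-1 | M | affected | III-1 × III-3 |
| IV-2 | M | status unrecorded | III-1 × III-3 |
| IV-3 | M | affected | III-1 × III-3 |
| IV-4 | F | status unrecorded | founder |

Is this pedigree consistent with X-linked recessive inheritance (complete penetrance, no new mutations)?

A consistent assignment under X-linked recessive exists: I-1 X^g Y, I-2 X^G X^g, II-1 X^g X^g, II-2 X^G Y, II-3 X^g Y, II-4 X^G X^g, II-5 X^g Y, III-1 X^G Y, III-2 X^G X^g, III-3 X^G X^g, III-4 X^g Y, IV-1 X^g Y, IV-2 X^G Y, IV-3 X^g Y, IV-4 X^G X^G.
In this assignment every recorded phenotype matches its genotype and every non-founder's genotype is obtainable from its parents' genotypes, so the pedigree is consistent.

Yes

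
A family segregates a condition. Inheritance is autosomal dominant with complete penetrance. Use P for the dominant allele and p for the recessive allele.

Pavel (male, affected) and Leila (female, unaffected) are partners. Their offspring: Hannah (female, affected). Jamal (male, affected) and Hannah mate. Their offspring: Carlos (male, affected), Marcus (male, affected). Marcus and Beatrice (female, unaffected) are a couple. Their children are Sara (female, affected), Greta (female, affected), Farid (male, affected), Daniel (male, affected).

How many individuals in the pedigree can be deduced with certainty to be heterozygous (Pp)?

Obligate heterozygotes: Hannah is affected so carries P and received p from Leila (pp), so Hannah is Pp; Sara is affected so carries P and received p from Beatrice (pp), so Sara is Pp; Greta is affected so carries P and received p from Beatrice (pp), so Greta is Pp; Farid is affected so carries P and received p from Beatrice (pp), so Farid is Pp; Daniel is affected so carries P and received p from Beatrice (pp), so Daniel is Pp.
Every other individual is either homozygous by phenotype or has at least one consistent homozygous assignment, so the count is 5.

5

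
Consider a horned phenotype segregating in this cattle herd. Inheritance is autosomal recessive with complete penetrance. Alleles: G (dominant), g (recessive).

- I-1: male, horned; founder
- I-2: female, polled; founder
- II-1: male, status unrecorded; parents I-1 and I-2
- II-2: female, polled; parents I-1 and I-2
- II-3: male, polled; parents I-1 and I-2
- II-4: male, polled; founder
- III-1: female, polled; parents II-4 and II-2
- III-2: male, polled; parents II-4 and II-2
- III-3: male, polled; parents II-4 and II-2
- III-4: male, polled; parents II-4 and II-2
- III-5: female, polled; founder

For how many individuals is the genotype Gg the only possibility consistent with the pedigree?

2

Obligate heterozygotes: II-2 is polled so carries G and received g from I-1 (gg), so II-2 is Gg; II-3 is polled so carries G and received g from I-1 (gg), so II-3 is Gg.
Every other individual is either homozygous by phenotype or has at least one consistent homozygous assignment, so the count is 2.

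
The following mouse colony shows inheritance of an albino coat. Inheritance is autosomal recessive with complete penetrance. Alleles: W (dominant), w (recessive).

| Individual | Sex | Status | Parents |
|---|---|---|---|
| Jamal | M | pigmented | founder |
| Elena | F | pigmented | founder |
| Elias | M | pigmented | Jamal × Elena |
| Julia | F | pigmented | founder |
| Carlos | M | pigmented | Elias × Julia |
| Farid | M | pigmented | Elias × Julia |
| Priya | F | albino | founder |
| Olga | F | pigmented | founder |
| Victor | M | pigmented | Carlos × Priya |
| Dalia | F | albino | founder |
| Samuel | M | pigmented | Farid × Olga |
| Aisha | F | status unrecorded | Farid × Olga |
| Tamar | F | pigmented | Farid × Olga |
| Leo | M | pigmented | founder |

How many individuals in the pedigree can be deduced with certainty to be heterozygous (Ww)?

Obligate heterozygotes: Victor is pigmented so carries W and received w from Priya (ww), so Victor is Ww.
Every other individual is either homozygous by phenotype or has at least one consistent homozygous assignment, so the count is 1.

1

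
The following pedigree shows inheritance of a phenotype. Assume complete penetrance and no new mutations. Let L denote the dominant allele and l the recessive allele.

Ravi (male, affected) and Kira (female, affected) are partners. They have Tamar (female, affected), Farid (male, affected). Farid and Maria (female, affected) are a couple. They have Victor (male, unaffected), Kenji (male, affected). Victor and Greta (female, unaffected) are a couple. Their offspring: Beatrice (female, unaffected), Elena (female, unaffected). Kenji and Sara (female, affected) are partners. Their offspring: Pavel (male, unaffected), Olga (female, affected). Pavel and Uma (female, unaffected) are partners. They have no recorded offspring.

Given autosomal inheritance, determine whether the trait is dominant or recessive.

dominant

Farid and Maria are both affected yet have an unaffected child Victor. Under a recessive model two affected parents are homozygous and every child would be affected, so the trait cannot be recessive.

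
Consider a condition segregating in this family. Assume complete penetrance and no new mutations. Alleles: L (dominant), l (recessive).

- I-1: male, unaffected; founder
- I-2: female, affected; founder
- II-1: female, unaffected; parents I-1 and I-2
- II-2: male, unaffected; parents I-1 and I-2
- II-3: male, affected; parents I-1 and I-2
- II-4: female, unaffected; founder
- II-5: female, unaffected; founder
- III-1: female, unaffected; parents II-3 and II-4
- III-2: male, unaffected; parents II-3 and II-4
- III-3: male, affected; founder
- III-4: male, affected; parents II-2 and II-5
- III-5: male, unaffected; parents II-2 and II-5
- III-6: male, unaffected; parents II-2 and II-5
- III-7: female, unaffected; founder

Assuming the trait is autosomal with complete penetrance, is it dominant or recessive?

II-2 and II-5 are both unaffected yet have an affected child III-4. Under dominance, an affected child requires at least one affected parent, so the trait cannot be dominant.

recessive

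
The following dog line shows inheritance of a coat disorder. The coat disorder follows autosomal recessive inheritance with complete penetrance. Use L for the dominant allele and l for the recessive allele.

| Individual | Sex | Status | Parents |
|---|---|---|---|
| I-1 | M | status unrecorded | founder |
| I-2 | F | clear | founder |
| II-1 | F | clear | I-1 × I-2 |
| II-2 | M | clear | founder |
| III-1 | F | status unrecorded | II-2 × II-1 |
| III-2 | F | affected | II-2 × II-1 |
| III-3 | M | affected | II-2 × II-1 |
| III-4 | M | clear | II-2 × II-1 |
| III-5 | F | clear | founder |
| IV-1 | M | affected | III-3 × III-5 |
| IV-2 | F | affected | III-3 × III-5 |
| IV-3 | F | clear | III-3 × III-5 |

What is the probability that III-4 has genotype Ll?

II-2 is clear so carries L and passed l to III-2 (ll), so II-2 is Ll.
II-1 is clear so carries L and passed l to III-2 (ll), so II-1 is Ll.
Their cross gives offspring ratios 1/4 LL : 1/2 Ll : 1/4 ll. Conditioning on III-4 being clear, P(Ll) = 1/2 / 3/4 = 2/3.

2/3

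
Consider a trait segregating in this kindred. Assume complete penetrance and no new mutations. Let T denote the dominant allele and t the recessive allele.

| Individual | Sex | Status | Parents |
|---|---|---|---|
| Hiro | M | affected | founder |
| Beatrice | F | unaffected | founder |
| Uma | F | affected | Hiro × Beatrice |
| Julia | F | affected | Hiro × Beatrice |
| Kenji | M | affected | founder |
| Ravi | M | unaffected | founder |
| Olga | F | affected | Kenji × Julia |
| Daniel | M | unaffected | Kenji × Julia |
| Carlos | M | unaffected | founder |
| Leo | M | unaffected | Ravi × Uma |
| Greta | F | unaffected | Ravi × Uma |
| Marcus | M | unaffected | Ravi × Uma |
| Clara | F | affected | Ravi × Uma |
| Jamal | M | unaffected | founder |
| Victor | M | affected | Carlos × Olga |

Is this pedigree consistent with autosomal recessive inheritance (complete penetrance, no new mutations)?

Under autosomal recessive, Daniel (unaffected, male) cannot arise from Kenji (affected) × Julia (affected).

No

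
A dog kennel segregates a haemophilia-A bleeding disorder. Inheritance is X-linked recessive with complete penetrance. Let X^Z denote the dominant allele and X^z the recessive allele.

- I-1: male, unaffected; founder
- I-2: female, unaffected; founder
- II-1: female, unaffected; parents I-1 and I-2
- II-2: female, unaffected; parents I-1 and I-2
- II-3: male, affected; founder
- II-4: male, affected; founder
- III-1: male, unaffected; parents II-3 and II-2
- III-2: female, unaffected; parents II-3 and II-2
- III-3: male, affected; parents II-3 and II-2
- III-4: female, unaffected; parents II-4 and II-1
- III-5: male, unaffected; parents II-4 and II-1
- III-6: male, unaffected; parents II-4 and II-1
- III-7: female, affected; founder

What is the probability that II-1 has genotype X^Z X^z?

I-1 is unaffected, so I-1 is X^Z Y.
I-2 is unaffected so carries Z and passed z to II-2 (X^Z X^z, whose Z came from I-1), so I-2 is X^Z X^z.
Their cross gives offspring ratios 1/2 X^Z X^Z : 1/2 X^Z X^z. Conditioning on II-1 being unaffected, P(X^Z X^z) = 1/2 / 1 = 1/2 before taking II-1's own offspring into account.
II-4 is affected, so II-4 is X^z Y.
Now use II-1's offspring. Probability of each recorded status — unaffected daughter III-4: 1/2 if II-1 is X^Z X^z, 1 if X^Z X^Z; unaffected son III-5: 1/2 if II-1 is X^Z X^z, 1 if X^Z X^Z; unaffected son III-6: 1/2 if II-1 is X^Z X^z, 1 if X^Z X^Z.
Bayes: P(X^Z X^z) = 1/2·1/8 / (1/2·1/8 + 1/2·1) = 1/9.

1/9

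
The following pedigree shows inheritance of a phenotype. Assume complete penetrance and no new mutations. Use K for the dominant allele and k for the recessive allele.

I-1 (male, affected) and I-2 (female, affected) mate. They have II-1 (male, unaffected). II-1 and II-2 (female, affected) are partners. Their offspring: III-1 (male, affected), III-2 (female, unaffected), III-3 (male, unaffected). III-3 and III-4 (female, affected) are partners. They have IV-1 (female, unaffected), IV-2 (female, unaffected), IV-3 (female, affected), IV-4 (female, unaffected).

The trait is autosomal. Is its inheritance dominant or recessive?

I-1 and I-2 are both affected yet have an unaffected child II-1. Under a recessive model two affected parents are homozygous and every child would be affected, so the trait cannot be recessive.

dominant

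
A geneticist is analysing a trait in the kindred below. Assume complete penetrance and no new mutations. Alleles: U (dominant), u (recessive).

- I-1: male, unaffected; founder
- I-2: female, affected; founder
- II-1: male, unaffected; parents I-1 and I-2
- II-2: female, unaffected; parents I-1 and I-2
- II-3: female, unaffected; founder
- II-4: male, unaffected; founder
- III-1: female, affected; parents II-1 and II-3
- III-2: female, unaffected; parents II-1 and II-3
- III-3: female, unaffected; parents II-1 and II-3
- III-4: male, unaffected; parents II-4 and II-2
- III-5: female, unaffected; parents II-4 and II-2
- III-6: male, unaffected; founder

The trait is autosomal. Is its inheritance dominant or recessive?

II-1 and II-3 are both unaffected yet have an affected child III-1. Under dominance, an affected child requires at least one affected parent, so the trait cannot be dominant.

recessive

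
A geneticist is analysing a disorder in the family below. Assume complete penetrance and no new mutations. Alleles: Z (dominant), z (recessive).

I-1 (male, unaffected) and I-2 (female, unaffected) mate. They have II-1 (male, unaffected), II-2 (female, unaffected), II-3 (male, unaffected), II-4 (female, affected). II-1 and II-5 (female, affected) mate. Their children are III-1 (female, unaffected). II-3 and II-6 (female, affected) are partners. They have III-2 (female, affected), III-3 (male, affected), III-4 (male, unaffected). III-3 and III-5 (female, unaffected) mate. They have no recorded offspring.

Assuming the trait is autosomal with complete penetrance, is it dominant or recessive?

recessive

I-1 and I-2 are both unaffected yet have an affected child II-4. Under dominance, an affected child requires at least one affected parent, so the trait cannot be dominant.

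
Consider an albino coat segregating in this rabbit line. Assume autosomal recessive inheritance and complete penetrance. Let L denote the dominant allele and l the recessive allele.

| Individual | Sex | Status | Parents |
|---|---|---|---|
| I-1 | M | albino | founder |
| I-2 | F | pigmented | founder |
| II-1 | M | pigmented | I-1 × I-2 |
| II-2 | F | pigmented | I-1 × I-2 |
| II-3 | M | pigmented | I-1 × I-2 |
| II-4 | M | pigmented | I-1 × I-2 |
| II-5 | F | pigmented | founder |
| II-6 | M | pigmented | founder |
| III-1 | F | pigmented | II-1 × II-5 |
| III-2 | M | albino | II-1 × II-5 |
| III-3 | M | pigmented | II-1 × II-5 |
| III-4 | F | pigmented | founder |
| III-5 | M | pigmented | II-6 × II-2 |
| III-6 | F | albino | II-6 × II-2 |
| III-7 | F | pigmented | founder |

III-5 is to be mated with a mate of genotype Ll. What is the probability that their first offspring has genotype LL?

II-6 is pigmented so carries L and passed l to III-6 (ll), so II-6 is Ll.
II-2 is pigmented so carries L and received l from I-1 (ll), so II-2 is Ll.
III-5 is a pigmented offspring of II-6 (Ll) × II-2 (Ll), whose cross gives 1/4 LL : 1/2 Ll : 1/4 ll; conditioning on being pigmented, III-5 is LL with probability 1/3, Ll with probability 2/3.
Summing over parental genotype combinations, P(offspring has genotype LL) = 1/3·1/2 + 2/3·1/4 = 1/3.

1/3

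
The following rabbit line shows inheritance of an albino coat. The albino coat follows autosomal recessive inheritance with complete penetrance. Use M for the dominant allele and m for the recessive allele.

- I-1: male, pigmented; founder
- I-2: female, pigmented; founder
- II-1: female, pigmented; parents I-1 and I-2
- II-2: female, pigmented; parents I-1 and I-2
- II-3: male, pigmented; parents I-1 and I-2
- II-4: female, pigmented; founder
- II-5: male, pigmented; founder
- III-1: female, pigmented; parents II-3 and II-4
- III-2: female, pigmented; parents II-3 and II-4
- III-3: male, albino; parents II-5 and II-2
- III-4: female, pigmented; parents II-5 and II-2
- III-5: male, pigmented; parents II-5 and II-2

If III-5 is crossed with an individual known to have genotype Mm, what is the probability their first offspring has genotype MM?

II-5 is pigmented so carries M and passed m to III-3 (mm), so II-5 is Mm.
II-2 is pigmented so carries M and passed m to III-3 (mm), so II-2 is Mm.
III-5 is a pigmented offspring of II-5 (Mm) × II-2 (Mm), whose cross gives 1/4 MM : 1/2 Mm : 1/4 mm; conditioning on being pigmented, III-5 is MM with probability 1/3, Mm with probability 2/3.
Summing over parental genotype combinations, P(offspring has genotype MM) = 1/3·1/2 + 2/3·1/4 = 1/3.

1/3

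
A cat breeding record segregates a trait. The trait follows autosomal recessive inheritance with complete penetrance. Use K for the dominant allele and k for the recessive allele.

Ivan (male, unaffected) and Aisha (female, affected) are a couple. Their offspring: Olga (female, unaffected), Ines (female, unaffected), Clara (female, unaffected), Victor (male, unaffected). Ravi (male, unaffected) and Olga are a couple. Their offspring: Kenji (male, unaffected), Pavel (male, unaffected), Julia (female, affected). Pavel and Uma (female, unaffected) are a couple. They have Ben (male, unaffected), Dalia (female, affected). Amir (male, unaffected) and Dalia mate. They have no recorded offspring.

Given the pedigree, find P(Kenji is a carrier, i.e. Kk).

Ravi is unaffected so carries K and passed k to Julia (kk), so Ravi is Kk.
Olga is unaffected so carries K and received k from Aisha (kk), so Olga is Kk.
Their cross gives offspring ratios 1/4 KK : 1/2 Kk : 1/4 kk. Conditioning on Kenji being unaffected, P(Kk) = 1/2 / 3/4 = 2/3.

2/3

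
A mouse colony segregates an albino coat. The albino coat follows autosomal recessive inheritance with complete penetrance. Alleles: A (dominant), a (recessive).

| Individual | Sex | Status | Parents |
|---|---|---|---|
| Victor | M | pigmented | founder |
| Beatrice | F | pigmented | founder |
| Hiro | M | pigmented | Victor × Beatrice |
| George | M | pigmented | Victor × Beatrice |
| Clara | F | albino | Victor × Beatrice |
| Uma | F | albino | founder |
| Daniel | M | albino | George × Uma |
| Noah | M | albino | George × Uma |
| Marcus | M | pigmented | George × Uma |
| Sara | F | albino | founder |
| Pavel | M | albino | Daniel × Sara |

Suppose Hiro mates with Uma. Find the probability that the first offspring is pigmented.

Victor is pigmented so carries A and passed a to Clara (aa), so Victor is Aa.
Beatrice is pigmented so carries A and passed a to Clara (aa), so Beatrice is Aa.
Hiro is a pigmented offspring of Victor (Aa) × Beatrice (Aa), whose cross gives 1/4 AA : 1/2 Aa : 1/4 aa; conditioning on being pigmented, Hiro is AA with probability 1/3, Aa with probability 2/3.
Uma is albino, so Uma is aa.
Summing over parental genotype combinations, P(offspring is pigmented) = 1/3·1 + 2/3·1/2 = 2/3.

2/3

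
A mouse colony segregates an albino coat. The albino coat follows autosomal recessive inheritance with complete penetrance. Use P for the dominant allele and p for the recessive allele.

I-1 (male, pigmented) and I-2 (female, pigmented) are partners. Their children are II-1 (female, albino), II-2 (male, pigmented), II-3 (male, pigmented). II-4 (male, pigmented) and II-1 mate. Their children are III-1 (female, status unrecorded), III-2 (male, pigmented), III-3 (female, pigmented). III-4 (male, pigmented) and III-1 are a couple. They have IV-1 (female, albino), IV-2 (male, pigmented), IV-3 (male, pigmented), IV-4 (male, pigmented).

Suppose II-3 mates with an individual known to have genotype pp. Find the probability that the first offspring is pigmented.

I-1 is pigmented so carries P and passed p to II-1 (pp), so I-1 is Pp.
I-2 is pigmented so carries P and passed p to II-1 (pp), so I-2 is Pp.
II-3 is a pigmented offspring of I-1 (Pp) × I-2 (Pp), whose cross gives 1/4 PP : 1/2 Pp : 1/4 pp; conditioning on being pigmented, II-3 is PP with probability 1/3, Pp with probability 2/3.
Summing over parental genotype combinations, P(offspring is pigmented) = 1/3·1 + 2/3·1/2 = 2/3.

2/3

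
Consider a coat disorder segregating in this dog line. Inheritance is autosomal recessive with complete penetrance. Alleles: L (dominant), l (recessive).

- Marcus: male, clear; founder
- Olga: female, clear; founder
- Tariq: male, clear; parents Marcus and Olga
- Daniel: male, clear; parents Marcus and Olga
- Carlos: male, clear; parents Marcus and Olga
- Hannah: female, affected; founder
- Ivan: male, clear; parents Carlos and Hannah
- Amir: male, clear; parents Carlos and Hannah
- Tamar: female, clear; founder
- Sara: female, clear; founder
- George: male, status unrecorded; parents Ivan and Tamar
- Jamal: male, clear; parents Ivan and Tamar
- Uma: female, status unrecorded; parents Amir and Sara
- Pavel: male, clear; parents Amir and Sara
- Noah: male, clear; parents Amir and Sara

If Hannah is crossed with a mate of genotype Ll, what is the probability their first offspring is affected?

Hannah is affected, so Hannah is ll.
The cross gives 1/2 Ll : 1/2 ll, so P(offspring is affected) = 1/2.

1/2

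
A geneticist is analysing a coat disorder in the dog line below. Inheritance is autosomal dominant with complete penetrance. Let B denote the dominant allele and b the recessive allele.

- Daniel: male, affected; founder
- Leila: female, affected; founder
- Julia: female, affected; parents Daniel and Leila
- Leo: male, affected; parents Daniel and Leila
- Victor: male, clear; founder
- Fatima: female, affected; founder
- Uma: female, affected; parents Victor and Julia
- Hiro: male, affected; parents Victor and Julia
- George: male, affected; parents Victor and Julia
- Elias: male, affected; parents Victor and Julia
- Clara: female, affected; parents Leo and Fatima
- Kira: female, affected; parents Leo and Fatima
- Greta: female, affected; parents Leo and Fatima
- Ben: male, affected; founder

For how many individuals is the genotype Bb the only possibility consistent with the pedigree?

Obligate heterozygotes: Uma is affected so carries B and received b from Victor (bb), so Uma is Bb; Hiro is affected so carries B and received b from Victor (bb), so Hiro is Bb; George is affected so carries B and received b from Victor (bb), so George is Bb; Elias is affected so carries B and received b from Victor (bb), so Elias is Bb.
Every other individual is either homozygous by phenotype or has at least one consistent homozygous assignment, so the count is 4.

4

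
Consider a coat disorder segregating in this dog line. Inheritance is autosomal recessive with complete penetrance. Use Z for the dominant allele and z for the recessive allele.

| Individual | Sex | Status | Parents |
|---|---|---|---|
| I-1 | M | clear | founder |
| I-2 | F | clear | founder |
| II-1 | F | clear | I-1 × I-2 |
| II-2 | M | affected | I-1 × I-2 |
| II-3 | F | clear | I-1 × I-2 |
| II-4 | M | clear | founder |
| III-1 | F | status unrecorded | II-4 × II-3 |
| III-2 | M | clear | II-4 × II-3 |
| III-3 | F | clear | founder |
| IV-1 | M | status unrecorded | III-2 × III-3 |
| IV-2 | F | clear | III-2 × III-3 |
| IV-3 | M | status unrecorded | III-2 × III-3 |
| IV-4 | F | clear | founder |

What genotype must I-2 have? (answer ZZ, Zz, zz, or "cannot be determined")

Zz

From phenotype alone, I-2 is ZZ or Zz.
I-2 is clear so carries Z and passed z to II-2 (zz), so I-2 is Zz.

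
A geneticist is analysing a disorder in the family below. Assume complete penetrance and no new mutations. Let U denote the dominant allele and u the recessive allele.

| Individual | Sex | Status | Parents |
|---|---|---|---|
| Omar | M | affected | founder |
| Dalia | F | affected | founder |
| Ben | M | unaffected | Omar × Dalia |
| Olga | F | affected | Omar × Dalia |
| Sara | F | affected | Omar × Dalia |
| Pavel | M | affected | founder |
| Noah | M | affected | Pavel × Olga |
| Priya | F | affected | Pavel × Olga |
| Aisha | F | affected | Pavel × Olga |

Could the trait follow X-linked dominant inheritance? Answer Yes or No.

A consistent assignment under X-linked dominant exists: Omar X^U Y, Dalia X^U X^u, Ben X^u Y, Olga X^U X^U, Sara X^U X^U, Pavel X^U Y, Noah X^U Y, Priya X^U X^U, Aisha X^U X^U.
In this assignment every recorded phenotype matches its genotype and every non-founder's genotype is obtainable from its parents' genotypes, so the pedigree is consistent.

Yes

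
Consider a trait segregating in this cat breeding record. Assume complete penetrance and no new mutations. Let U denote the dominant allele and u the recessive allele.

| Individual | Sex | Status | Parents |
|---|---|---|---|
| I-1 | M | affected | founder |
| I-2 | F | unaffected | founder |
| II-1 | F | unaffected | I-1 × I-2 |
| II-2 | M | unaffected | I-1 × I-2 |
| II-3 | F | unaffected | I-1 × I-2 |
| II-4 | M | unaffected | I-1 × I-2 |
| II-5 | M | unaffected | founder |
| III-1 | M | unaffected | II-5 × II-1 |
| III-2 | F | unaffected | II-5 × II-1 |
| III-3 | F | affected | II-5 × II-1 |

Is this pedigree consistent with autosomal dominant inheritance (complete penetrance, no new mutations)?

Under autosomal dominant, III-3 (affected, female) cannot arise from II-5 (unaffected) × II-1 (unaffected).

No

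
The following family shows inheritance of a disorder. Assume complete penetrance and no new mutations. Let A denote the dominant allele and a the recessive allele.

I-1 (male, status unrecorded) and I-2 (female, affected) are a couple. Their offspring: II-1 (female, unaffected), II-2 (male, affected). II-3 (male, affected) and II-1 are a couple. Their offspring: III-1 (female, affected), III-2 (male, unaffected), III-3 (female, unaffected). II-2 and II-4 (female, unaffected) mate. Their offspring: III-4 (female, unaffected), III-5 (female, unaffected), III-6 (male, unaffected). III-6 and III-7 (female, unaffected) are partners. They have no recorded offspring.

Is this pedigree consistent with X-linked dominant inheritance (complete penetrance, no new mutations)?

No

Under X-linked dominant, III-3 (unaffected, female) cannot arise from II-3 (affected) × II-1 (unaffected).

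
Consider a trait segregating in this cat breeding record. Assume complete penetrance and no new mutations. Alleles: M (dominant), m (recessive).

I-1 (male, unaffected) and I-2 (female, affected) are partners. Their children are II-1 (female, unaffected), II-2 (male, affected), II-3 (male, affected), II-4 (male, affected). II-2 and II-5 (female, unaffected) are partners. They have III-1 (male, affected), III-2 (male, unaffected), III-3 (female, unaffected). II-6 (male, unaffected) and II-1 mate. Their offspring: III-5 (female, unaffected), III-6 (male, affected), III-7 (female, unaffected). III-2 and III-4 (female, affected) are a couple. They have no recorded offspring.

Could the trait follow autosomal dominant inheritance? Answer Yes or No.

Under autosomal dominant, III-6 (affected, male) cannot arise from II-6 (unaffected) × II-1 (unaffected).

No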